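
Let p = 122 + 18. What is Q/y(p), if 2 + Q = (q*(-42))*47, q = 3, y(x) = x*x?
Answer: -1481/4900 ≈ -0.30224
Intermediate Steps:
p = 140
y(x) = x**2
Q = -5924 (Q = -2 + (3*(-42))*47 = -2 - 126*47 = -2 - 5922 = -5924)
Q/y(p) = -5924/(140**2) = -5924/19600 = -5924*1/19600 = -1481/4900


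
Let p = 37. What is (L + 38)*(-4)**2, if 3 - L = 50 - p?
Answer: 448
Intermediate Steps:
L = -10 (L = 3 - (50 - 1*37) = 3 - (50 - 37) = 3 - 1*13 = 3 - 13 = -10)
(L + 38)*(-4)**2 = (-10 + 38)*(-4)**2 = 28*16 = 448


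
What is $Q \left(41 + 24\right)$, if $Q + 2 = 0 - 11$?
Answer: $-845$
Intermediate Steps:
$Q = -13$ ($Q = -2 + \left(0 - 11\right) = -2 - 11 = -13$)
$Q \left(41 + 24\right) = - 13 \left(41 + 24\right) = \left(-13\right) 65 = -845$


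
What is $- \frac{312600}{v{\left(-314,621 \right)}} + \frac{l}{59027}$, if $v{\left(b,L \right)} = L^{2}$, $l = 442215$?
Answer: $\frac{50694798205}{7587743769} \approx 6.6811$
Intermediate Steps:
$- \frac{312600}{v{\left(-314,621 \right)}} + \frac{l}{59027} = - \frac{312600}{621^{2}} + \frac{442215}{59027} = - \frac{312600}{385641} + 442215 \cdot \frac{1}{59027} = \left(-312600\right) \frac{1}{385641} + \frac{442215}{59027} = - \frac{104200}{128547} + \frac{442215}{59027} = \frac{50694798205}{7587743769}$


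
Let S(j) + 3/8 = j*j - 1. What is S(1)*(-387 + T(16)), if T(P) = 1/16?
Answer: 18573/128 ≈ 145.10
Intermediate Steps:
T(P) = 1/16
S(j) = -11/8 + j² (S(j) = -3/8 + (j*j - 1) = -3/8 + (j² - 1) = -3/8 + (-1 + j²) = -11/8 + j²)
S(1)*(-387 + T(16)) = (-11/8 + 1²)*(-387 + 1/16) = (-11/8 + 1)*(-6191/16) = -3/8*(-6191/16) = 18573/128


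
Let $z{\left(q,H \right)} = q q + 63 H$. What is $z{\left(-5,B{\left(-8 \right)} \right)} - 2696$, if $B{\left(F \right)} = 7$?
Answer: $-2230$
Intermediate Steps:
$z{\left(q,H \right)} = q^{2} + 63 H$
$z{\left(-5,B{\left(-8 \right)} \right)} - 2696 = \left(\left(-5\right)^{2} + 63 \cdot 7\right) - 2696 = \left(25 + 441\right) - 2696 = 466 - 2696 = -2230$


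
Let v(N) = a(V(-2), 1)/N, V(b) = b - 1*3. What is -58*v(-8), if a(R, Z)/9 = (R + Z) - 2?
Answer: -783/2 ≈ -391.50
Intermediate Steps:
V(b) = -3 + b (V(b) = b - 3 = -3 + b)
a(R, Z) = -18 + 9*R + 9*Z (a(R, Z) = 9*((R + Z) - 2) = 9*(-2 + R + Z) = -18 + 9*R + 9*Z)
v(N) = -54/N (v(N) = (-18 + 9*(-3 - 2) + 9*1)/N = (-18 + 9*(-5) + 9)/N = (-18 - 45 + 9)/N = -54/N)
-58*v(-8) = -(-3132)/(-8) = -(-3132)*(-1)/8 = -58*27/4 = -783/2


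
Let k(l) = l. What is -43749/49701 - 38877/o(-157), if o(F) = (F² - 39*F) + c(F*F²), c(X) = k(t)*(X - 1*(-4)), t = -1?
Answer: -57527414622/64622250787 ≈ -0.89021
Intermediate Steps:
c(X) = -4 - X (c(X) = -(X - 1*(-4)) = -(X + 4) = -(4 + X) = -4 - X)
o(F) = -4 + F² - F³ - 39*F (o(F) = (F² - 39*F) + (-4 - F*F²) = (F² - 39*F) + (-4 - F³) = -4 + F² - F³ - 39*F)
-43749/49701 - 38877/o(-157) = -43749/49701 - 38877/(-4 + (-157)² - 1*(-157)³ - 39*(-157)) = -43749*1/49701 - 38877/(-4 + 24649 - 1*(-3869893) + 6123) = -14583/16567 - 38877/(-4 + 24649 + 3869893 + 6123) = -14583/16567 - 38877/3900661 = -57527414622/64622250787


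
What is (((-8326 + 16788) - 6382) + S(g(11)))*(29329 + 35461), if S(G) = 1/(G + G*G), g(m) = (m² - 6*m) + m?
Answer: 27087406145/201 ≈ 1.3476e+8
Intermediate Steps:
g(m) = m² - 5*m
S(G) = 1/(G + G²)
(((-8326 + 16788) - 6382) + S(g(11)))*(29329 + 35461) = (((-8326 + 16788) - 6382) + 1/(((11*(-5 + 11)))*(1 + 11*(-5 + 11))))*(29329 + 35461) = ((8462 - 6382) + 1/(((11*6))*(1 + 11*6)))*64790 = (2080 + 1/(66*(1 + 66)))*64790 = (2080 + (1/66)/67)*64790 = (2080 + (1/66)*(1/67))*64790 = (2080 + 1/4422)*64790 = (9197761/4422)*64790 = 27087406145/201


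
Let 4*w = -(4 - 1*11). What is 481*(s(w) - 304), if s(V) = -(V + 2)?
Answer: -592111/4 ≈ -1.4803e+5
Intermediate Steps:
w = 7/4 (w = (-(4 - 1*11))/4 = (-(4 - 11))/4 = (-1*(-7))/4 = (¼)*7 = 7/4 ≈ 1.7500)
s(V) = -2 - V (s(V) = -(2 + V) = -2 - V)
481*(s(w) - 304) = 481*((-2 - 1*7/4) - 304) = 481*((-2 - 7/4) - 304) = 481*(-15/4 - 304) = 481*(-1231/4) = -592111/4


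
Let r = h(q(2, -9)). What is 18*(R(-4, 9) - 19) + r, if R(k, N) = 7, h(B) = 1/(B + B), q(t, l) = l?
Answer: -3889/18 ≈ -216.06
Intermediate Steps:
h(B) = 1/(2*B)
r = -1/18 (r = (½)/(-9) = (½)*(-⅑) = -1/18 ≈ -0.055556)
18*(R(-4, 9) - 19) + r = 18*(7 - 19) - 1/18 = 18*(-12) - 1/18 = -216 - 1/18 = -3889/18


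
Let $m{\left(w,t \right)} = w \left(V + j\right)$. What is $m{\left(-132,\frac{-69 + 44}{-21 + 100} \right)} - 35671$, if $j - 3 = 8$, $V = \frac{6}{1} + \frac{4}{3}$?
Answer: $-38091$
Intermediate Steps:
$V = \frac{22}{3}$ ($V = 6 \cdot 1 + 4 \cdot \frac{1}{3} = 6 + \frac{4}{3} = \frac{22}{3} \approx 7.3333$)
$j = 11$ ($j = 3 + 8 = 11$)
$m{\left(w,t \right)} = \frac{55 w}{3}$ ($m{\left(w,t \right)} = w \left(\frac{22}{3} + 11\right) = w \frac{55}{3} = \frac{55 w}{3}$)
$m{\left(-132,\frac{-69 + 44}{-21 + 100} \right)} - 35671 = \frac{55}{3} \left(-132\right) - 35671 = -2420 - 35671 = -38091$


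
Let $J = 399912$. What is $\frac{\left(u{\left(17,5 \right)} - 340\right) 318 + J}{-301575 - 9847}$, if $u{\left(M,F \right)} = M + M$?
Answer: $- \frac{151302}{155711} \approx -0.97168$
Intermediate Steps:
$u{\left(M,F \right)} = 2 M$
$\frac{\left(u{\left(17,5 \right)} - 340\right) 318 + J}{-301575 - 9847} = \frac{\left(2 \cdot 17 - 340\right) 318 + 399912}{-301575 - 9847} = \frac{\left(34 - 340\right) 318 + 399912}{-311422} = \left(\left(-306\right) 318 + 399912\right) \left(- \frac{1}{311422}\right) = \left(-97308 + 399912\right) \left(- \frac{1}{311422}\right) = 302604 \left(- \frac{1}{311422}\right) = - \frac{151302}{155711}$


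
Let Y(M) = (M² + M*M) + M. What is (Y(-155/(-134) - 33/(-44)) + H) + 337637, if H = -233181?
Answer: 3751553467/35912 ≈ 1.0447e+5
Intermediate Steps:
Y(M) = M + 2*M² (Y(M) = (M² + M²) + M = 2*M² + M = M + 2*M²)
(Y(-155/(-134) - 33/(-44)) + H) + 337637 = ((-155/(-134) - 33/(-44))*(1 + 2*(-155/(-134) - 33/(-44))) - 233181) + 337637 = ((-155*(-1/134) - 33*(-1/44))*(1 + 2*(-155*(-1/134) - 33*(-1/44))) - 233181) + 337637 = ((155/134 + ¾)*(1 + 2*(155/134 + ¾)) - 233181) + 337637 = (511*(1 + 2*(511/268))/268 - 233181) + 337637 = (511*(1 + 511/134)/268 - 233181) + 337637 = ((511/268)*(645/134) - 233181) + 337637 = (329595/35912 - 233181) + 337637 = -8373666477/35912 + 337637 = 3751553467/35912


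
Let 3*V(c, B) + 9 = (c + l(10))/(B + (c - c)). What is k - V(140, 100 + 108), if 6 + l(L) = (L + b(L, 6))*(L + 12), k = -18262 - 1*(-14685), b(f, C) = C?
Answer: -371777/104 ≈ -3574.8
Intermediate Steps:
k = -3577 (k = -18262 + 14685 = -3577)
l(L) = -6 + (6 + L)*(12 + L) (l(L) = -6 + (L + 6)*(L + 12) = -6 + (6 + L)*(12 + L))
V(c, B) = -3 + (346 + c)/(3*B) (V(c, B) = -3 + ((c + (66 + 10² + 18*10))/(B + (c - c)))/3 = -3 + ((c + (66 + 100 + 180))/(B + 0))/3 = -3 + ((c + 346)/B)/3 = -3 + ((346 + c)/B)/3 = -3 + (346 + c)/(3*B))
k - V(140, 100 + 108) = -3577 - (346 + 140 - 9*(100 + 108))/(3*(100 + 108)) = -3577 - (346 + 140 - 9*208)/(3*208) = -3577 - (346 + 140 - 1872)/(3*208) = -3577 - (-1386)/(3*208) = -3577 - 1*(-231/104) = -3577 + 231/104 = -371777/104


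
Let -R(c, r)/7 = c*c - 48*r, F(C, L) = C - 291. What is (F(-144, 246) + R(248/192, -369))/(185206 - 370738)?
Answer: 71672071/106866432 ≈ 0.67067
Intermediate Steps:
F(C, L) = -291 + C
R(c, r) = -7*c² + 336*r (R(c, r) = -7*(c*c - 48*r) = -7*(c² - 48*r) = -7*c² + 336*r)
(F(-144, 246) + R(248/192, -369))/(185206 - 370738) = ((-291 - 144) + (-7*(248/192)² + 336*(-369)))/(185206 - 370738) = (-435 + (-7*(248*(1/192))² - 123984))/(-185532) = (-435 + (-7*(31/24)² - 123984))*(-1/185532) = (-435 + (-7*961/576 - 123984))*(-1/185532) = (-435 + (-6727/576 - 123984))*(-1/185532) = (-435 - 71421511/576)*(-1/185532) = -71672071/576*(-1/185532) = 71672071/106866432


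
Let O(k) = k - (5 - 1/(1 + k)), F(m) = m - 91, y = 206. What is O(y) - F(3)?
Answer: 59824/207 ≈ 289.00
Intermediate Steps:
F(m) = -91 + m
O(k) = -5 + k + 1/(1 + k) (O(k) = k - (5 - 1/(1 + k)) = k + (-5 + 1/(1 + k)) = -5 + k + 1/(1 + k))
O(y) - F(3) = (-4 + 206**2 - 4*206)/(1 + 206) - (-91 + 3) = (-4 + 42436 - 824)/207 - 1*(-88) = (1/207)*41608 + 88 = 41608/207 + 88 = 59824/207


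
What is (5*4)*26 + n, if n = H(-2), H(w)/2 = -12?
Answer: 496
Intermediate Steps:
H(w) = -24 (H(w) = 2*(-12) = -24)
n = -24
(5*4)*26 + n = (5*4)*26 - 24 = 20*26 - 24 = 520 - 24 = 496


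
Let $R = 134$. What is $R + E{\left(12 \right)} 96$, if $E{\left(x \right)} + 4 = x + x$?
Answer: $2054$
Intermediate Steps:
$E{\left(x \right)} = -4 + 2 x$ ($E{\left(x \right)} = -4 + \left(x + x\right) = -4 + 2 x$)
$R + E{\left(12 \right)} 96 = 134 + \left(-4 + 2 \cdot 12\right) 96 = 134 + \left(-4 + 24\right) 96 = 134 + 20 \cdot 96 = 134 + 1920 = 2054$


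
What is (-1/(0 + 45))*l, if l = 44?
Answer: -44/45 ≈ -0.97778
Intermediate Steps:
(-1/(0 + 45))*l = -1/(0 + 45)*44 = -1/45*44 = -44/45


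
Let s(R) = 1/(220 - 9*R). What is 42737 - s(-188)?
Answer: 81713143/1912 ≈ 42737.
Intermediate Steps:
42737 - s(-188) = 42737 - (-1)/(-220 + 9*(-188)) = 42737 - (-1)/(-220 - 1692) = 42737 - (-1)/(-1912) = 42737 - (-1)*(-1)/1912 = 42737 - 1*1/1912 = 42737 - 1/1912 = 81713143/1912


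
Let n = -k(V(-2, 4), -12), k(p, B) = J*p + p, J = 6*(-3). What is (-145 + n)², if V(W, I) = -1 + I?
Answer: 8836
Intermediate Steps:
J = -18
k(p, B) = -17*p (k(p, B) = -18*p + p = -17*p)
n = 51 (n = -(-17)*(-1 + 4) = -(-17)*3 = -1*(-51) = 51)
(-145 + n)² = (-145 + 51)² = (-94)² = 8836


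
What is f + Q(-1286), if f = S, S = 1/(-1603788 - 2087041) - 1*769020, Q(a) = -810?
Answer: -2841310889071/3690829 ≈ -7.6983e+5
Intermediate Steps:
S = -2838321317581/3690829 (S = 1/(-3690829) - 769020 = -1/3690829 - 769020 = -2838321317581/3690829 ≈ -7.6902e+5)
f = -2838321317581/3690829 ≈ -7.6902e+5
f + Q(-1286) = -2838321317581/3690829 - 810 = -2841310889071/3690829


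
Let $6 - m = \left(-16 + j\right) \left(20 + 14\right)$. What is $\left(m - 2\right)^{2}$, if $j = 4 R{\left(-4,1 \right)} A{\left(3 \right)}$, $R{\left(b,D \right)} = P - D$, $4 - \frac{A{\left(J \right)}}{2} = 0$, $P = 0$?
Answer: $2676496$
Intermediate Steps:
$A{\left(J \right)} = 8$ ($A{\left(J \right)} = 8 - 0 = 8 + 0 = 8$)
$R{\left(b,D \right)} = - D$ ($R{\left(b,D \right)} = 0 - D = - D$)
$j = -32$ ($j = 4 \left(\left(-1\right) 1\right) 8 = 4 \left(-1\right) 8 = \left(-4\right) 8 = -32$)
$m = 1638$ ($m = 6 - \left(-16 - 32\right) \left(20 + 14\right) = 6 - \left(-48\right) 34 = 6 - -1632 = 6 + 1632 = 1638$)
$\left(m - 2\right)^{2} = \left(1638 - 2\right)^{2} = 1636^{2} = 2676496$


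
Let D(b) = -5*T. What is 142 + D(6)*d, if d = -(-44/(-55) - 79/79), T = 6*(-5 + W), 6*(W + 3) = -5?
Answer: 195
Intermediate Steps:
W = -23/6 (W = -3 + (1/6)*(-5) = -3 - 5/6 = -23/6 ≈ -3.8333)
T = -53 (T = 6*(-5 - 23/6) = 6*(-53/6) = -53)
d = 1/5 (d = -(-44*(-1/55) - 79*1/79) = -(4/5 - 1) = -1*(-1/5) = 1/5 ≈ 0.20000)
D(b) = 265 (D(b) = -5*(-53) = 265)
142 + D(6)*d = 142 + 265*(1/5) = 142 + 53 = 195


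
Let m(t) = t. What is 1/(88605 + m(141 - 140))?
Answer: 1/88606 ≈ 1.1286e-5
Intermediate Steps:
1/(88605 + m(141 - 140)) = 1/(88605 + (141 - 140)) = 1/(88605 + 1) = 1/88606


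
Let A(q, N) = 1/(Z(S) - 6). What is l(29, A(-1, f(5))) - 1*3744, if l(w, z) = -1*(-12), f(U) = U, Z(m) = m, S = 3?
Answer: -3732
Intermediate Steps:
A(q, N) = -⅓ (A(q, N) = 1/(3 - 6) = 1/(-3) = -⅓)
l(w, z) = 12
l(29, A(-1, f(5))) - 1*3744 = 12 - 1*3744 = 12 - 3744 = -3732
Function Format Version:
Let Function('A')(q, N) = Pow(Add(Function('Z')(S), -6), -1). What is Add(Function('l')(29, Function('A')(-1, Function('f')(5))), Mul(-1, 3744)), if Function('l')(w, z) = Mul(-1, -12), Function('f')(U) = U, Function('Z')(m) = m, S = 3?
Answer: -3732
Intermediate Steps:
Function('A')(q, N) = Rational(-1, 3) (Function('A')(q, N) = Pow(Add(3, -6), -1) = Pow(-3, -1) = Rational(-1, 3))
Function('l')(w, z) = 12
Add(Function('l')(29, Function('A')(-1, Function('f')(5))), Mul(-1, 3744)) = Add(12, Mul(-1, 3744)) = Add(12, -3744) = -3732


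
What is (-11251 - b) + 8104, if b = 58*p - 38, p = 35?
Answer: -5139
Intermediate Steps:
b = 1992 (b = 58*35 - 38 = 2030 - 38 = 1992)
(-11251 - b) + 8104 = (-11251 - 1*1992) + 8104 = (-11251 - 1992) + 8104 = -13243 + 8104 = -5139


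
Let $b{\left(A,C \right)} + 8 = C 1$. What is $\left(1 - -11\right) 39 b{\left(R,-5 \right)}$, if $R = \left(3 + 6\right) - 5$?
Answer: $-6084$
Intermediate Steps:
$R = 4$ ($R = 9 - 5 = 4$)
$b{\left(A,C \right)} = -8 + C$ ($b{\left(A,C \right)} = -8 + C 1 = -8 + C$)
$\left(1 - -11\right) 39 b{\left(R,-5 \right)} = \left(1 - -11\right) 39 \left(-8 - 5\right) = \left(1 + 11\right) 39 \left(-13\right) = 12 \cdot 39 \left(-13\right) = 468 \left(-13\right) = -6084$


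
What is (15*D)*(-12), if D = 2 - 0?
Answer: -360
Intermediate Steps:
D = 2 (D = 2 - 1*0 = 2 + 0 = 2)
(15*D)*(-12) = (15*2)*(-12) = 30*(-12) = -360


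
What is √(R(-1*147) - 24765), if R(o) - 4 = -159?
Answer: 2*I*√6230 ≈ 157.86*I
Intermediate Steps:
R(o) = -155 (R(o) = 4 - 159 = -155)
√(R(-1*147) - 24765) = √(-155 - 24765) = √(-24920) = 2*I*√6230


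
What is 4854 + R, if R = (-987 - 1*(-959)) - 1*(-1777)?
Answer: 6603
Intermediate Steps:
R = 1749 (R = (-987 + 959) + 1777 = -28 + 1777 = 1749)
4854 + R = 4854 + 1749 = 6603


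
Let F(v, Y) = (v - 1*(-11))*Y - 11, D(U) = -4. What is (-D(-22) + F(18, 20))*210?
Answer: 120330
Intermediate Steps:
F(v, Y) = -11 + Y*(11 + v) (F(v, Y) = (v + 11)*Y - 11 = (11 + v)*Y - 11 = Y*(11 + v) - 11 = -11 + Y*(11 + v))
(-D(-22) + F(18, 20))*210 = (-1*(-4) + (-11 + 11*20 + 20*18))*210 = (4 + (-11 + 220 + 360))*210 = (4 + 569)*210 = 573*210 = 120330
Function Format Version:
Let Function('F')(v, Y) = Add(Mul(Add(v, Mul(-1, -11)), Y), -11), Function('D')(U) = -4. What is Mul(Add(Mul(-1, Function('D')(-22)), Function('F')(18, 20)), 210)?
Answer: 120330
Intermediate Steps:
Function('F')(v, Y) = Add(-11, Mul(Y, Add(11, v))) (Function('F')(v, Y) = Add(Mul(Add(v, 11), Y), -11) = Add(Mul(Add(11, v), Y), -11) = Add(Mul(Y, Add(11, v)), -11) = Add(-11, Mul(Y, Add(11, v))))
Mul(Add(Mul(-1, Function('D')(-22)), Function('F')(18, 20)), 210) = Mul(Add(Mul(-1, -4), Add(-11, Mul(11, 20), Mul(20, 18))), 210) = Mul(Add(4, Add(-11, 220, 360)), 210) = Mul(Add(4, 569), 210) = Mul(573, 210) = 120330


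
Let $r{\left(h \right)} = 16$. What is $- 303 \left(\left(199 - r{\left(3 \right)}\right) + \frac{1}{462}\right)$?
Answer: $- \frac{8539247}{154} \approx -55450.0$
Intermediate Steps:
$- 303 \left(\left(199 - r{\left(3 \right)}\right) + \frac{1}{462}\right) = - 303 \left(\left(199 - 16\right) + \frac{1}{462}\right) = - 303 \left(183 + \frac{1}{462}\right) = \left(-303\right) \frac{84547}{462} = - \frac{8539247}{154}$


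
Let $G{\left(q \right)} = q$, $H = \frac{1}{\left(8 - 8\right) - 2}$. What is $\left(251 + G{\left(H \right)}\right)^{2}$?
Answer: $\frac{251001}{4} \approx 62750.0$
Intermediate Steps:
$H = - \frac{1}{2}$ ($H = \frac{1}{\left(8 - 8\right) - 2} = \frac{1}{0 - 2} = \frac{1}{-2} = - \frac{1}{2} \approx -0.5$)
$\left(251 + G{\left(H \right)}\right)^{2} = \left(251 - \frac{1}{2}\right)^{2} = \left(\frac{501}{2}\right)^{2} = \frac{251001}{4}$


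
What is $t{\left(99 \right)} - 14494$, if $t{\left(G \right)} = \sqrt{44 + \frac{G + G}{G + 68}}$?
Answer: $-14494 + \frac{7 \sqrt{25718}}{167} \approx -14487.0$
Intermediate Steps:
$t{\left(G \right)} = \sqrt{44 + \frac{2 G}{68 + G}}$
$t{\left(99 \right)} - 14494 = \sqrt{2} \sqrt{\frac{1496 + 23 \cdot 99}{68 + 99}} - 14494 = \sqrt{2} \sqrt{\frac{1496 + 2277}{167}} - 14494 = \sqrt{2} \sqrt{\frac{1}{167} \cdot 3773} - 14494 = \sqrt{2} \sqrt{\frac{3773}{167}} - 14494 = \sqrt{2} \frac{7 \sqrt{12859}}{167} - 14494 = \frac{7 \sqrt{25718}}{167} - 14494 = -14494 + \frac{7 \sqrt{25718}}{167}$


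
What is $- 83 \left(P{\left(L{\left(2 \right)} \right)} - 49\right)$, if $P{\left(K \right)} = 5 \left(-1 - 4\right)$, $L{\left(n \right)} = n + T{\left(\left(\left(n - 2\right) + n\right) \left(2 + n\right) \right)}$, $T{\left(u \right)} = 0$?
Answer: $6142$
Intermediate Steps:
$L{\left(n \right)} = n$ ($L{\left(n \right)} = n + 0 = n$)
$P{\left(K \right)} = -25$ ($P{\left(K \right)} = 5 \left(-5\right) = -25$)
$- 83 \left(P{\left(L{\left(2 \right)} \right)} - 49\right) = - 83 \left(-25 - 49\right) = \left(-83\right) \left(-74\right) = 6142$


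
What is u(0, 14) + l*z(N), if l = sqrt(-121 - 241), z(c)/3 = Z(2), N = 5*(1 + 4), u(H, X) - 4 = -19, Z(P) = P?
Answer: -15 + 6*I*sqrt(362) ≈ -15.0 + 114.16*I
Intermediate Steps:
u(H, X) = -15 (u(H, X) = 4 - 19 = -15)
N = 25 (N = 5*5 = 25)
z(c) = 6 (z(c) = 3*2 = 6)
l = I*sqrt(362) (l = sqrt(-362) = I*sqrt(362) ≈ 19.026*I)
u(0, 14) + l*z(N) = -15 + (I*sqrt(362))*6 = -15 + 6*I*sqrt(362)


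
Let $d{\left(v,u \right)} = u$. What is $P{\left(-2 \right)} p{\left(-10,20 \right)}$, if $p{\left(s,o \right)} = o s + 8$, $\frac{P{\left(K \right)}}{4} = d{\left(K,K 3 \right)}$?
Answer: $4608$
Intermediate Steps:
$P{\left(K \right)} = 12 K$ ($P{\left(K \right)} = 4 K 3 = 4 \cdot 3 K = 12 K$)
$p{\left(s,o \right)} = 8 + o s$
$P{\left(-2 \right)} p{\left(-10,20 \right)} = 12 \left(-2\right) \left(8 + 20 \left(-10\right)\right) = - 24 \left(8 - 200\right) = \left(-24\right) \left(-192\right) = 4608$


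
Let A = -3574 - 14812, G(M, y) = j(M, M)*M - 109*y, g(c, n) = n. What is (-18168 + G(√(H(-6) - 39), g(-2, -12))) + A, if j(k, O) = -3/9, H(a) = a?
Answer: -35246 - I*√5 ≈ -35246.0 - 2.2361*I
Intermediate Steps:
j(k, O) = -⅓ (j(k, O) = -3*⅑ = -⅓)
G(M, y) = -109*y - M/3 (G(M, y) = -M/3 - 109*y = -109*y - M/3)
A = -18386
(-18168 + G(√(H(-6) - 39), g(-2, -12))) + A = (-18168 + (-109*(-12) - √(-6 - 39)/3)) - 18386 = (-18168 + (1308 - I*√5)) - 18386 = (-16860 - I*√5) - 18386 = -35246 - I*√5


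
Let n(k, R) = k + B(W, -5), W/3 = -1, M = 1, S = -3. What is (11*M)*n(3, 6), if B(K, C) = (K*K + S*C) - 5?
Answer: 242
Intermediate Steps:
W = -3 (W = 3*(-1) = -3)
B(K, C) = -5 + K**2 - 3*C (B(K, C) = (K*K - 3*C) - 5 = (K**2 - 3*C) - 5 = -5 + K**2 - 3*C)
n(k, R) = 19 + k (n(k, R) = k + (-5 + (-3)**2 - 3*(-5)) = k + (-5 + 9 + 15) = k + 19 = 19 + k)
(11*M)*n(3, 6) = (11*1)*(19 + 3) = 11*22 = 242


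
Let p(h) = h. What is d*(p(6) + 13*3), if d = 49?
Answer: 2205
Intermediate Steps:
d*(p(6) + 13*3) = 49*(6 + 13*3) = 49*(6 + 39) = 49*45 = 2205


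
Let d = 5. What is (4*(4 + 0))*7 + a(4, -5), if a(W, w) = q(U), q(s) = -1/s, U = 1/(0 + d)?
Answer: 107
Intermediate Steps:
U = ⅕ (U = 1/(0 + 5) = 1/5 = ⅕ ≈ 0.20000)
a(W, w) = -5 (a(W, w) = -1/⅕ = -1*5 = -5)
(4*(4 + 0))*7 + a(4, -5) = (4*(4 + 0))*7 - 5 = (4*4)*7 - 5 = 16*7 - 5 = 112 - 5 = 107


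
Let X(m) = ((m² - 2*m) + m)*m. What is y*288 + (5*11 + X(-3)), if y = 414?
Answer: 119251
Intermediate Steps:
X(m) = m*(m² - m) (X(m) = (m² - m)*m = m*(m² - m))
y*288 + (5*11 + X(-3)) = 414*288 + (5*11 + (-3)²*(-1 - 3)) = 119232 + (55 + 9*(-4)) = 119232 + (55 - 36) = 119232 + 19 = 119251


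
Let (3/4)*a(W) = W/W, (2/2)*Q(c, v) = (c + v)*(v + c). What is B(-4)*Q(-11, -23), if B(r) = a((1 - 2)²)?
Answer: 4624/3 ≈ 1541.3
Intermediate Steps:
Q(c, v) = (c + v)² (Q(c, v) = (c + v)*(v + c) = (c + v)*(c + v) = (c + v)²)
a(W) = 4/3 (a(W) = 4*(W/W)/3 = (4/3)*1 = 4/3)
B(r) = 4/3
B(-4)*Q(-11, -23) = 4*(-11 - 23)²/3 = (4/3)*(-34)² = (4/3)*1156 = 4624/3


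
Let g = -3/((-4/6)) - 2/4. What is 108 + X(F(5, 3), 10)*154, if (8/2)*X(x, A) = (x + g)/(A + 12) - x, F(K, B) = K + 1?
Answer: -211/2 ≈ -105.50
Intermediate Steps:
g = 4 (g = -3/((-4*⅙)) - 2*¼ = -3/(-⅔) - ½ = -3*(-3/2) - ½ = 9/2 - ½ = 4)
F(K, B) = 1 + K
X(x, A) = -x/4 + (4 + x)/(4*(12 + A)) (X(x, A) = ((x + 4)/(A + 12) - x)/4 = ((4 + x)/(12 + A) - x)/4 = (-x + (4 + x)/(12 + A))/4 = -x/4 + (4 + x)/(4*(12 + A)))
108 + X(F(5, 3), 10)*154 = 108 + ((4 - 11*(1 + 5) - 1*10*(1 + 5))/(4*(12 + 10)))*154 = 108 + ((¼)*(4 - 11*6 - 1*10*6)/22)*154 = 108 + ((¼)*(1/22)*(4 - 66 - 60))*154 = 108 + ((¼)*(1/22)*(-122))*154 = 108 - 61/44*154 = 108 - 427/2 = -211/2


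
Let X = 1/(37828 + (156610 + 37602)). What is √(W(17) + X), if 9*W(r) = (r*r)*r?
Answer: √66132126807290/348060 ≈ 23.364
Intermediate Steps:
X = 1/232040 (X = 1/(37828 + 194212) = 1/232040 ≈ 4.3096e-6)
W(r) = r³/9 (W(r) = ((r*r)*r)/9 = (r²*r)/9 = r³/9)
√(W(17) + X) = √((⅑)*17³ + 1/232040) = √((⅑)*4913 + 1/232040) = √(4913/9 + 1/232040) = √(1140012529/2088360) = √66132126807290/348060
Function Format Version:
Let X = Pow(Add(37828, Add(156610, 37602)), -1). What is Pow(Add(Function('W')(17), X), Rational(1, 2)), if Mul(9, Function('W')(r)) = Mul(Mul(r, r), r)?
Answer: Mul(Rational(1, 348060), Pow(66132126807290, Rational(1, 2))) ≈ 23.364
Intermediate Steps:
X = Rational(1, 232040) (X = Pow(Add(37828, 194212), -1) = Pow(232040, -1) = Rational(1, 232040) ≈ 4.3096e-6)
Function('W')(r) = Mul(Rational(1, 9), Pow(r, 3)) (Function('W')(r) = Mul(Rational(1, 9), Mul(Mul(r, r), r)) = Mul(Rational(1, 9), Mul(Pow(r, 2), r)) = Mul(Rational(1, 9), Pow(r, 3)))
Pow(Add(Function('W')(17), X), Rational(1, 2)) = Pow(Add(Mul(Rational(1, 9), Pow(17, 3)), Rational(1, 232040)), Rational(1, 2)) = Pow(Add(Mul(Rational(1, 9), 4913), Rational(1, 232040)), Rational(1, 2)) = Pow(Add(Rational(4913, 9), Rational(1, 232040)), Rational(1, 2)) = Pow(Rational(1140012529, 2088360), Rational(1, 2)) = Mul(Rational(1, 348060), Pow(66132126807290, Rational(1, 2)))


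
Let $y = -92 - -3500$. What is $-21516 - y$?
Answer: $-24924$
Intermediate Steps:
$y = 3408$ ($y = -92 + 3500 = 3408$)
$-21516 - y = -21516 - 3408 = -24924$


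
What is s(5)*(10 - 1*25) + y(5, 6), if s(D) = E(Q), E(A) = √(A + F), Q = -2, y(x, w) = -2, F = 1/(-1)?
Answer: -2 - 15*I*√3 ≈ -2.0 - 25.981*I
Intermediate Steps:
F = -1
E(A) = √(-1 + A) (E(A) = √(A - 1) = √(-1 + A))
s(D) = I*√3 (s(D) = √(-1 - 2) = √(-3) = I*√3)
s(5)*(10 - 1*25) + y(5, 6) = (I*√3)*(10 - 1*25) - 2 = (I*√3)*(10 - 25) - 2 = (I*√3)*(-15) - 2 = -15*I*√3 - 2 = -2 - 15*I*√3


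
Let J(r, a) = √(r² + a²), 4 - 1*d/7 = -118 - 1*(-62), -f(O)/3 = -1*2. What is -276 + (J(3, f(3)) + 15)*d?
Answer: 6024 + 1260*√5 ≈ 8841.4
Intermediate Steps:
f(O) = 6 (f(O) = -(-3)*2 = -3*(-2) = 6)
d = 420 (d = 28 - 7*(-118 - 1*(-62)) = 28 - 7*(-118 + 62) = 28 - 7*(-56) = 28 + 392 = 420)
J(r, a) = √(a² + r²)
-276 + (J(3, f(3)) + 15)*d = -276 + (√(6² + 3²) + 15)*420 = -276 + (√(36 + 9) + 15)*420 = -276 + (√45 + 15)*420 = -276 + (3*√5 + 15)*420 = -276 + (15 + 3*√5)*420 = -276 + (6300 + 1260*√5) = 6024 + 1260*√5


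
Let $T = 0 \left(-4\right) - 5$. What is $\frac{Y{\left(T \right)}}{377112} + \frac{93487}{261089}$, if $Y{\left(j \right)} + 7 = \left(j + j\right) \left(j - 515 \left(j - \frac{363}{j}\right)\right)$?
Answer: $\frac{42053940277}{32819931656} \approx 1.2814$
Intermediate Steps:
$T = -5$ ($T = 0 - 5 = -5$)
$Y{\left(j \right)} = -7 + 2 j \left(- 514 j + \frac{186945}{j}\right)$ ($Y{\left(j \right)} = -7 + \left(j + j\right) \left(j - 515 \left(j - \frac{363}{j}\right)\right) = -7 + 2 j \left(j - \left(- \frac{186945}{j} + 515 j\right)\right) = -7 + 2 j \left(- 514 j + \frac{186945}{j}\right)$)
$\frac{Y{\left(T \right)}}{377112} + \frac{93487}{261089} = \frac{373883 - 1028 \left(-5\right)^{2}}{377112} + \frac{93487}{261089} = \left(373883 - 25700\right) \frac{1}{377112} + 93487 \cdot \frac{1}{261089} = \left(373883 - 25700\right) \frac{1}{377112} + \frac{93487}{261089} = 348183 \cdot \frac{1}{377112} + \frac{93487}{261089} = \frac{116061}{125704} + \frac{93487}{261089} = \frac{42053940277}{32819931656}$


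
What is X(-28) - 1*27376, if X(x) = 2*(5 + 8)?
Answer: -27350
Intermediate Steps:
X(x) = 26 (X(x) = 2*13 = 26)
X(-28) - 1*27376 = 26 - 1*27376 = 26 - 27376 = -27350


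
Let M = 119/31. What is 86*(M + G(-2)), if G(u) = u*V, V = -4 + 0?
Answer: 31562/31 ≈ 1018.1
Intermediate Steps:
V = -4
G(u) = -4*u (G(u) = u*(-4) = -4*u)
M = 119/31 (M = 119*(1/31) = 119/31 ≈ 3.8387)
86*(M + G(-2)) = 86*(119/31 - 4*(-2)) = 86*(119/31 + 8) = 86*(367/31) = 31562/31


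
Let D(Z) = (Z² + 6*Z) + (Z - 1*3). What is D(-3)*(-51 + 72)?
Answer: -315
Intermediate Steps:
D(Z) = -3 + Z² + 7*Z (D(Z) = (Z² + 6*Z) + (Z - 3) = (Z² + 6*Z) + (-3 + Z) = -3 + Z² + 7*Z)
D(-3)*(-51 + 72) = (-3 + (-3)² + 7*(-3))*(-51 + 72) = (-3 + 9 - 21)*21 = -15*21 = -315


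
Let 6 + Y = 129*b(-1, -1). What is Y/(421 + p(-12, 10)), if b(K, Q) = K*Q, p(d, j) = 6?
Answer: 123/427 ≈ 0.28806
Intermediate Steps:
Y = 123 (Y = -6 + 129*(-1*(-1)) = -6 + 129*1 = -6 + 129 = 123)
Y/(421 + p(-12, 10)) = 123/(421 + 6) = 123/427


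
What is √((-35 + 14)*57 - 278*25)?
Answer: I*√8147 ≈ 90.261*I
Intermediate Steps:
√((-35 + 14)*57 - 278*25) = √(-21*57 - 6950) = √(-1197 - 6950) = √(-8147) = I*√8147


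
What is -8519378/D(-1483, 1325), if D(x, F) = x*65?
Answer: 8519378/96395 ≈ 88.380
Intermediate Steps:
D(x, F) = 65*x
-8519378/D(-1483, 1325) = -8519378/(65*(-1483)) = -8519378/(-96395) = -8519378*(-1/96395) = 8519378/96395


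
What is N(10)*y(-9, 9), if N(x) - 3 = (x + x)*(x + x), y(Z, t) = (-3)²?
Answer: 3627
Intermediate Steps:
y(Z, t) = 9
N(x) = 3 + 4*x² (N(x) = 3 + (x + x)*(x + x) = 3 + (2*x)*(2*x) = 3 + 4*x²)
N(10)*y(-9, 9) = (3 + 4*10²)*9 = (3 + 4*100)*9 = (3 + 400)*9 = 403*9 = 3627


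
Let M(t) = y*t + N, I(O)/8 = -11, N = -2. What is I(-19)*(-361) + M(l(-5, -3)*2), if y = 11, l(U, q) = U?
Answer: 31656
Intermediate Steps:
I(O) = -88 (I(O) = 8*(-11) = -88)
M(t) = -2 + 11*t (M(t) = 11*t - 2 = -2 + 11*t)
I(-19)*(-361) + M(l(-5, -3)*2) = -88*(-361) + (-2 + 11*(-5*2)) = 31768 + (-2 + 11*(-10)) = 31768 + (-2 - 110) = 31768 - 112 = 31656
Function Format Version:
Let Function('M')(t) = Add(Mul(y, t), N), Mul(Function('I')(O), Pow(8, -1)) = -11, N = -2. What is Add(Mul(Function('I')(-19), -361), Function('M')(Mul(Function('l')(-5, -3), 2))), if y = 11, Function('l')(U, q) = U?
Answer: 31656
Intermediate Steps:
Function('I')(O) = -88 (Function('I')(O) = Mul(8, -11) = -88)
Function('M')(t) = Add(-2, Mul(11, t)) (Function('M')(t) = Add(Mul(11, t), -2) = Add(-2, Mul(11, t)))
Add(Mul(Function('I')(-19), -361), Function('M')(Mul(Function('l')(-5, -3), 2))) = Add(Mul(-88, -361), Add(-2, Mul(11, Mul(-5, 2)))) = Add(31768, Add(-2, Mul(11, -10))) = Add(31768, Add(-2, -110)) = Add(31768, -112) = 31656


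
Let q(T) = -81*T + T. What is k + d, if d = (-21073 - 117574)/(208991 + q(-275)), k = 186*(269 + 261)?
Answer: 22770954133/230991 ≈ 98579.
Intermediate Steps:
q(T) = -80*T
k = 98580 (k = 186*530 = 98580)
d = -138647/230991 (d = (-21073 - 117574)/(208991 - 80*(-275)) = -138647/(208991 + 22000) = -138647/230991 ≈ -0.60023)
k + d = 98580 - 138647/230991 = 22770954133/230991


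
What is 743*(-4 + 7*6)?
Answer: 28234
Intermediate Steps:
743*(-4 + 7*6) = 743*(-4 + 42) = 743*38 = 28234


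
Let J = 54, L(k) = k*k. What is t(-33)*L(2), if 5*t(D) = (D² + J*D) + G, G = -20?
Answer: -2852/5 ≈ -570.40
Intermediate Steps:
L(k) = k²
t(D) = -4 + D²/5 + 54*D/5 (t(D) = ((D² + 54*D) - 20)/5 = (-20 + D² + 54*D)/5 = -4 + D²/5 + 54*D/5)
t(-33)*L(2) = (-4 + (⅕)*(-33)² + (54/5)*(-33))*2² = (-4 + (⅕)*1089 - 1782/5)*4 = (-4 + 1089/5 - 1782/5)*4 = -713/5*4 = -2852/5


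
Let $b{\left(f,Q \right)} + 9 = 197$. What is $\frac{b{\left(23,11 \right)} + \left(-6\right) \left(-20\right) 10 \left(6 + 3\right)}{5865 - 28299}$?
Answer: $- \frac{5494}{11217} \approx -0.48979$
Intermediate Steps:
$b{\left(f,Q \right)} = 188$ ($b{\left(f,Q \right)} = -9 + 197 = 188$)
$\frac{b{\left(23,11 \right)} + \left(-6\right) \left(-20\right) 10 \left(6 + 3\right)}{5865 - 28299} = \frac{188 + \left(-6\right) \left(-20\right) 10 \left(6 + 3\right)}{5865 - 28299} = \frac{188 + 120 \cdot 10 \cdot 9}{-22434} = \left(188 + 120 \cdot 90\right) \left(- \frac{1}{22434}\right) = \left(188 + 10800\right) \left(- \frac{1}{22434}\right) = 10988 \left(- \frac{1}{22434}\right) = - \frac{5494}{11217}$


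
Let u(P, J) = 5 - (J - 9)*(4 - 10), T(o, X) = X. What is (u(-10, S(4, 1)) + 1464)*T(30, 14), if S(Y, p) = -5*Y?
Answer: 18130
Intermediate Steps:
u(P, J) = -49 + 6*J (u(P, J) = 5 - (-9 + J)*(-6) = 5 - (54 - 6*J) = 5 + (-54 + 6*J) = -49 + 6*J)
(u(-10, S(4, 1)) + 1464)*T(30, 14) = ((-49 + 6*(-5*4)) + 1464)*14 = ((-49 + 6*(-20)) + 1464)*14 = ((-49 - 120) + 1464)*14 = (-169 + 1464)*14 = 1295*14 = 18130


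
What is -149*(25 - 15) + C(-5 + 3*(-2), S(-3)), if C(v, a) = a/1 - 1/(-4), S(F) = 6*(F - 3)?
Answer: -6103/4 ≈ -1525.8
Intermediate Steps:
S(F) = -18 + 6*F (S(F) = 6*(-3 + F) = -18 + 6*F)
C(v, a) = ¼ + a (C(v, a) = a*1 - 1*(-¼) = a + ¼ = ¼ + a)
-149*(25 - 15) + C(-5 + 3*(-2), S(-3)) = -149*(25 - 15) + (¼ + (-18 + 6*(-3))) = -149*10 + (¼ + (-18 - 18)) = -1490 + (¼ - 36) = -1490 - 143/4 = -6103/4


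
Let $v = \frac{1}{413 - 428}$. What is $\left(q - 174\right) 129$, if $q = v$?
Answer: $- \frac{112273}{5} \approx -22455.0$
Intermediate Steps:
$v = - \frac{1}{15}$ ($v = \frac{1}{-15} = - \frac{1}{15} \approx -0.066667$)
$q = - \frac{1}{15} \approx -0.066667$
$\left(q - 174\right) 129 = \left(- \frac{1}{15} - 174\right) 129 = \left(- \frac{2611}{15}\right) 129 = - \frac{112273}{5}$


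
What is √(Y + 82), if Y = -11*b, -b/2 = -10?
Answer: I*√138 ≈ 11.747*I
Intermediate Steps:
b = 20 (b = -2*(-10) = 20)
Y = -220 (Y = -11*20 = -220)
√(Y + 82) = √(-220 + 82) = √(-138) = I*√138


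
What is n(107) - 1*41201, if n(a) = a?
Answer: -41094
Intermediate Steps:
n(107) - 1*41201 = 107 - 1*41201 = 107 - 41201 = -41094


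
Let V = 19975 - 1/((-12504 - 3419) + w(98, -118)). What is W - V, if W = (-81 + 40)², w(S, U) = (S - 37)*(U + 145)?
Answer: -261165145/14276 ≈ -18294.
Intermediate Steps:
w(S, U) = (-37 + S)*(145 + U)
V = 285163101/14276 (V = 19975 - 1/((-12504 - 3419) + (-5365 - 37*(-118) + 145*98 + 98*(-118))) = 19975 - 1/(-15923 + (-5365 + 4366 + 14210 - 11564)) = 19975 - 1/(-15923 + 1647) = 19975 - 1/(-14276) = 19975 - 1*(-1/14276) = 19975 + 1/14276 = 285163101/14276 ≈ 19975.)
W = 1681 (W = (-41)² = 1681)
W - V = 1681 - 1*285163101/14276 = 1681 - 285163101/14276 = -261165145/14276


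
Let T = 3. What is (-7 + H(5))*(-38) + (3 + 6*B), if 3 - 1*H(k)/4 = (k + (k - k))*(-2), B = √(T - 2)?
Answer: -1701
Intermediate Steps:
B = 1 (B = √(3 - 2) = √1 = 1)
H(k) = 12 + 8*k (H(k) = 12 - 4*(k + (k - k))*(-2) = 12 - 4*(k + 0)*(-2) = 12 - 4*k*(-2) = 12 - (-8)*k = 12 + 8*k)
(-7 + H(5))*(-38) + (3 + 6*B) = (-7 + (12 + 8*5))*(-38) + (3 + 6*1) = (-7 + (12 + 40))*(-38) + (3 + 6) = (-7 + 52)*(-38) + 9 = 45*(-38) + 9 = -1710 + 9 = -1701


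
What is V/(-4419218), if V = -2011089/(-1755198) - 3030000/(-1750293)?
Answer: -327342405151/502826934299903076 ≈ -6.5100e-7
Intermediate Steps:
V = 327342405151/113781880482 (V = -2011089*(-1/1755198) - 3030000*(-1/1750293) = 670363/585066 + 1010000/583431 = 327342405151/113781880482 ≈ 2.8769)
V/(-4419218) = (327342405151/113781880482)/(-4419218) = (327342405151/113781880482)*(-1/4419218) = -327342405151/502826934299903076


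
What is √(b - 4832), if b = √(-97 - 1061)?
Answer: √(-4832 + I*√1158) ≈ 0.2448 + 69.513*I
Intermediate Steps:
b = I*√1158 (b = √(-1158) = I*√1158 ≈ 34.029*I)
√(b - 4832) = √(I*√1158 - 4832) = √(-4832 + I*√1158)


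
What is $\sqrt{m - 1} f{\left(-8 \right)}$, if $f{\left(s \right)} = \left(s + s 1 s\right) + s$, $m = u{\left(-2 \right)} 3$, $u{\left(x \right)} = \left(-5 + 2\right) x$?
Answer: $48 \sqrt{17} \approx 197.91$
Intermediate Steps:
$u{\left(x \right)} = - 3 x$
$m = 18$ ($m = \left(-3\right) \left(-2\right) 3 = 6 \cdot 3 = 18$)
$f{\left(s \right)} = s^{2} + 2 s$ ($f{\left(s \right)} = \left(s + s s\right) + s = \left(s + s^{2}\right) + s = s^{2} + 2 s$)
$\sqrt{m - 1} f{\left(-8 \right)} = \sqrt{18 - 1} \left(- 8 \left(2 - 8\right)\right) = \sqrt{17} \left(\left(-8\right) \left(-6\right)\right) = \sqrt{17} \cdot 48 = 48 \sqrt{17}$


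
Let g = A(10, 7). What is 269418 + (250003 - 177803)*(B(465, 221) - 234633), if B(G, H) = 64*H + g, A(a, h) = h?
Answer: -15918530982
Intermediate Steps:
g = 7
B(G, H) = 7 + 64*H (B(G, H) = 64*H + 7 = 7 + 64*H)
269418 + (250003 - 177803)*(B(465, 221) - 234633) = 269418 + (250003 - 177803)*((7 + 64*221) - 234633) = 269418 + 72200*((7 + 14144) - 234633) = 269418 + 72200*(14151 - 234633) = 269418 + 72200*(-220482) = 269418 - 15918800400 = -15918530982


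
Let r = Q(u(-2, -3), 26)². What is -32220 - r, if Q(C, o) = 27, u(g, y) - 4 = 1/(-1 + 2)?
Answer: -32949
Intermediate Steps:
u(g, y) = 5 (u(g, y) = 4 + 1/(-1 + 2) = 4 + 1/1 = 4 + 1 = 5)
r = 729 (r = 27² = 729)
-32220 - r = -32220 - 1*729 = -32220 - 729 = -32949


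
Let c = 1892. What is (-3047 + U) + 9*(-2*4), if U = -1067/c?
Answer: -536565/172 ≈ -3119.6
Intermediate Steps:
U = -97/172 (U = -1067/1892 = -1067*1/1892 = -97/172 ≈ -0.56395)
(-3047 + U) + 9*(-2*4) = (-3047 - 97/172) + 9*(-2*4) = -524181/172 + 9*(-8) = -524181/172 - 72 = -536565/172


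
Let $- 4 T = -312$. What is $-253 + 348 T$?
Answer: $26891$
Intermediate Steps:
$T = 78$ ($T = \left(- \frac{1}{4}\right) \left(-312\right) = 78$)
$-253 + 348 T = -253 + 348 \cdot 78 = -253 + 27144 = 26891$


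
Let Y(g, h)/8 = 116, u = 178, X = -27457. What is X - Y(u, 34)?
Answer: -28385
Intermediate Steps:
Y(g, h) = 928 (Y(g, h) = 8*116 = 928)
X - Y(u, 34) = -27457 - 1*928 = -27457 - 928 = -28385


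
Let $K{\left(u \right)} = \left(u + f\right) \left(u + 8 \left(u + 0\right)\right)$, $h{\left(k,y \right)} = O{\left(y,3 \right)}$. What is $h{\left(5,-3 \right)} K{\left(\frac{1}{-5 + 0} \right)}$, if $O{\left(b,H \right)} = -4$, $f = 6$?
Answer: $\frac{1044}{25} \approx 41.76$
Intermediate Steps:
$h{\left(k,y \right)} = -4$
$K{\left(u \right)} = 9 u \left(6 + u\right)$ ($K{\left(u \right)} = \left(u + 6\right) \left(u + 8 \left(u + 0\right)\right) = \left(6 + u\right) \left(u + 8 u\right) = \left(6 + u\right) 9 u = 9 u \left(6 + u\right)$)
$h{\left(5,-3 \right)} K{\left(\frac{1}{-5 + 0} \right)} = - 4 \frac{9 \left(6 + \frac{1}{-5 + 0}\right)}{-5 + 0} = - 4 \frac{9 \left(6 + \frac{1}{-5}\right)}{-5} = - 4 \cdot 9 \left(- \frac{1}{5}\right) \left(6 - \frac{1}{5}\right) = - 4 \cdot 9 \left(- \frac{1}{5}\right) \frac{29}{5} = \left(-4\right) \left(- \frac{261}{25}\right) = \frac{1044}{25}$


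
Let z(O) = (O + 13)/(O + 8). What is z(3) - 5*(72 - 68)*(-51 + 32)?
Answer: 4196/11 ≈ 381.45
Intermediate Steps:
z(O) = (13 + O)/(8 + O)
z(3) - 5*(72 - 68)*(-51 + 32) = (13 + 3)/(8 + 3) - 5*(72 - 68)*(-51 + 32) = 16/11 - 20*(-19) = (1/11)*16 - 5*(-76) = 16/11 + 380 = 4196/11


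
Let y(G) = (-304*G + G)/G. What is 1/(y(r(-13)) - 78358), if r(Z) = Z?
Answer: -1/78661 ≈ -1.2713e-5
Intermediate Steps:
y(G) = -303 (y(G) = (-303*G)/G = -303)
1/(y(r(-13)) - 78358) = 1/(-303 - 78358) = 1/(-78661) = -1/78661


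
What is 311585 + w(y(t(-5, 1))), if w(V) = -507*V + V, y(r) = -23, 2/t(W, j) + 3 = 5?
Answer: 323223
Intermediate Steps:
t(W, j) = 1 (t(W, j) = 2/(-3 + 5) = 2/2 = 2*(½) = 1)
w(V) = -506*V
311585 + w(y(t(-5, 1))) = 311585 - 506*(-23) = 311585 + 11638 = 323223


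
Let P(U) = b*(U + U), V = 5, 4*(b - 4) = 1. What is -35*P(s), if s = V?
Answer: -2975/2 ≈ -1487.5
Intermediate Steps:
b = 17/4 (b = 4 + (¼)*1 = 4 + ¼ = 17/4 ≈ 4.2500)
s = 5
P(U) = 17*U/2 (P(U) = 17*(U + U)/4 = 17*(2*U)/4 = 17*U/2)
-35*P(s) = -595*5/2 = -35*85/2 = -2975/2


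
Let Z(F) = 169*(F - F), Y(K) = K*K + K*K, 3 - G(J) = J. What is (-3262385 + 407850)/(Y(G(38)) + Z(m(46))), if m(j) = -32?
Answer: -570907/490 ≈ -1165.1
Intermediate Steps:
G(J) = 3 - J
Y(K) = 2*K² (Y(K) = K² + K² = 2*K²)
Z(F) = 0 (Z(F) = 169*0 = 0)
(-3262385 + 407850)/(Y(G(38)) + Z(m(46))) = (-3262385 + 407850)/(2*(3 - 1*38)² + 0) = -2854535/(2*(3 - 38)² + 0) = -2854535/(2*(-35)² + 0) = -2854535/(2*1225 + 0) = -2854535/(2450 + 0) = -2854535/2450 = -2854535*1/2450 = -570907/490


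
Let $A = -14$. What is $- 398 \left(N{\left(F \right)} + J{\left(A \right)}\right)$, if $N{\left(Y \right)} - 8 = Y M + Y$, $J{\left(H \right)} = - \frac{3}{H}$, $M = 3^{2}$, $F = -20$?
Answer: $\frac{534315}{7} \approx 76331.0$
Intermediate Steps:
$M = 9$
$N{\left(Y \right)} = 8 + 10 Y$ ($N{\left(Y \right)} = 8 + \left(Y 9 + Y\right) = 8 + \left(9 Y + Y\right) = 8 + 10 Y$)
$- 398 \left(N{\left(F \right)} + J{\left(A \right)}\right) = - 398 \left(\left(8 + 10 \left(-20\right)\right) - \frac{3}{-14}\right) = - 398 \left(\left(8 - 200\right) - - \frac{3}{14}\right) = - 398 \left(-192 + \frac{3}{14}\right) = \left(-398\right) \left(- \frac{2685}{14}\right) = \frac{534315}{7}$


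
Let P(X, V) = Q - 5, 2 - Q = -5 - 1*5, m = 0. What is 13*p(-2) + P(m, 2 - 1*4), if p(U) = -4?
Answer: -45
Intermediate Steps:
Q = 12 (Q = 2 - (-5 - 1*5) = 2 - (-5 - 5) = 2 - 1*(-10) = 2 + 10 = 12)
P(X, V) = 7 (P(X, V) = 12 - 5 = 7)
13*p(-2) + P(m, 2 - 1*4) = 13*(-4) + 7 = -52 + 7 = -45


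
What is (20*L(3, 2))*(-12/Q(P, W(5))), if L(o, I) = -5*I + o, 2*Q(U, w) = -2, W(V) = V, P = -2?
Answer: -1680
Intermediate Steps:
Q(U, w) = -1 (Q(U, w) = (1/2)*(-2) = -1)
L(o, I) = o - 5*I
(20*L(3, 2))*(-12/Q(P, W(5))) = (20*(3 - 5*2))*(-12/(-1)) = (20*(3 - 10))*(-12*(-1)) = (20*(-7))*(-1*(-12)) = -140*12 = -1680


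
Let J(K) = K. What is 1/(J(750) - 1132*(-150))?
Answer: 1/170550 ≈ 5.8634e-6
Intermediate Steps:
1/(J(750) - 1132*(-150)) = 1/(750 - 1132*(-150)) = 1/(750 + 169800) = 1/170550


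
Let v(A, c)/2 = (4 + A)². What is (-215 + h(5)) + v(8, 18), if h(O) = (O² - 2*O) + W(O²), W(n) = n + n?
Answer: 138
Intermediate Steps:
v(A, c) = 2*(4 + A)²
W(n) = 2*n
h(O) = -2*O + 3*O² (h(O) = (O² - 2*O) + 2*O² = -2*O + 3*O²)
(-215 + h(5)) + v(8, 18) = (-215 + 5*(-2 + 3*5)) + 2*(4 + 8)² = (-215 + 5*(-2 + 15)) + 2*12² = (-215 + 5*13) + 2*144 = (-215 + 65) + 288 = -150 + 288 = 138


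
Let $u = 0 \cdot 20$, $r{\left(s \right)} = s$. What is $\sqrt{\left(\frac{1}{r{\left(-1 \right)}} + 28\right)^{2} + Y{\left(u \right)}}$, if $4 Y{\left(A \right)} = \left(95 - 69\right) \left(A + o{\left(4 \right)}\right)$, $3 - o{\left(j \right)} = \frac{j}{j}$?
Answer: $\sqrt{742} \approx 27.24$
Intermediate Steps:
$o{\left(j \right)} = 2$ ($o{\left(j \right)} = 3 - \frac{j}{j} = 3 - 1 = 2$)
$u = 0$
$Y{\left(A \right)} = 13 + \frac{13 A}{2}$ ($Y{\left(A \right)} = \frac{\left(95 - 69\right) \left(A + 2\right)}{4} = \frac{26 \left(2 + A\right)}{4} = \frac{52 + 26 A}{4} = 13 + \frac{13 A}{2}$)
$\sqrt{\left(\frac{1}{r{\left(-1 \right)}} + 28\right)^{2} + Y{\left(u \right)}} = \sqrt{\left(\frac{1}{-1} + 28\right)^{2} + \left(13 + \frac{13}{2} \cdot 0\right)} = \sqrt{\left(-1 + 28\right)^{2} + \left(13 + 0\right)} = \sqrt{27^{2} + 13} = \sqrt{729 + 13} = \sqrt{742}$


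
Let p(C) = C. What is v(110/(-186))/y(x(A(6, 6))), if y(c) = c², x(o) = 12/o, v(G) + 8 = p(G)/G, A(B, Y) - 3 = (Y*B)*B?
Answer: -37303/16 ≈ -2331.4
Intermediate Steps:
A(B, Y) = 3 + Y*B² (A(B, Y) = 3 + (Y*B)*B = 3 + (B*Y)*B = 3 + Y*B²)
v(G) = -7 (v(G) = -8 + G/G = -8 + 1 = -7)
v(110/(-186))/y(x(A(6, 6))) = -7*(3 + 6*6²)²/144 = -7*(3 + 6*36)²/144 = -7*(3 + 216)²/144 = -7/((12/219)²) = -7/((12*(1/219))²) = -7/((4/73)²) = -7/16/5329 = -7*5329/16 = -37303/16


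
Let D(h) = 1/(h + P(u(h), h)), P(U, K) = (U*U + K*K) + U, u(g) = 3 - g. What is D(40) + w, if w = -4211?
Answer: -12515091/2972 ≈ -4211.0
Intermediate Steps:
P(U, K) = U + K² + U² (P(U, K) = (U² + K²) + U = (K² + U²) + U = U + K² + U²)
D(h) = 1/(3 + h² + (3 - h)²) (D(h) = 1/(h + ((3 - h) + h² + (3 - h)²)) = 1/(h + (3 + h² + (3 - h)² - h)) = 1/(3 + h² + (3 - h)²))
D(40) + w = 1/(3 + 40² + (-3 + 40)²) - 4211 = 1/(3 + 1600 + 37²) - 4211 = 1/(3 + 1600 + 1369) - 4211 = 1/2972 - 4211 = -12515091/2972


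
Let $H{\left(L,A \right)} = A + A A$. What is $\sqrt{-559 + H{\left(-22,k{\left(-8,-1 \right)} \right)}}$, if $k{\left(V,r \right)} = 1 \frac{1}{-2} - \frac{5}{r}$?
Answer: $\frac{i \sqrt{2137}}{2} \approx 23.114 i$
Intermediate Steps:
$k{\left(V,r \right)} = - \frac{1}{2} - \frac{5}{r}$ ($k{\left(V,r \right)} = 1 \left(- \frac{1}{2}\right) - \frac{5}{r} = - \frac{1}{2} - \frac{5}{r}$)
$H{\left(L,A \right)} = A + A^{2}$
$\sqrt{-559 + H{\left(-22,k{\left(-8,-1 \right)} \right)}} = \sqrt{-559 + \frac{-10 - -1}{2 \left(-1\right)} \left(1 + \frac{-10 - -1}{2 \left(-1\right)}\right)} = \sqrt{-559 + \frac{1}{2} \left(-1\right) \left(-10 + 1\right) \left(1 + \frac{1}{2} \left(-1\right) \left(-10 + 1\right)\right)} = \sqrt{-559 + \frac{1}{2} \left(-1\right) \left(-9\right) \left(1 + \frac{1}{2} \left(-1\right) \left(-9\right)\right)} = \sqrt{-559 + \frac{9 \left(1 + \frac{9}{2}\right)}{2}} = \sqrt{-559 + \frac{9}{2} \cdot \frac{11}{2}} = \sqrt{-559 + \frac{99}{4}} = \sqrt{- \frac{2137}{4}} = \frac{i \sqrt{2137}}{2}$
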